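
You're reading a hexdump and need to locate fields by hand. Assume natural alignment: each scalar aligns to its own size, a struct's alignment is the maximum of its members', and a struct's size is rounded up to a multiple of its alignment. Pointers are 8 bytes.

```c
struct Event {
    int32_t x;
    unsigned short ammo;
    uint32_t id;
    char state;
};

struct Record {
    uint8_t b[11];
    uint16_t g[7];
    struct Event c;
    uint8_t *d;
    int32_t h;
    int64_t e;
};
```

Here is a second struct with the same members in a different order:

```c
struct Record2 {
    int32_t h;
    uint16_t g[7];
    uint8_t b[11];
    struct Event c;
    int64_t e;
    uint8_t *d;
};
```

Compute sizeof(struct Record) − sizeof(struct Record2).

8

Event: x at 0 (size 4, align 4) → ends 4; ammo at 4 (size 2, align 2) → ends 6; pad 2 to align 4 for id; id at 8 (size 4, align 4) → ends 12; state at 12 (size 1, align 1) → ends 13; tail pad 3 to reach multiple of 4; total 16 bytes, alignment 4
b at 0 (size 11, align 1) → ends 11
pad 1 to align 2 for g
g at 12 (size 14, align 2) → ends 26
pad 2 to align 4 for c
c at 28 (size 16, align 4) → ends 44
pad 4 to align 8 for d
d at 48 (size 8, align 8) → ends 56
h at 56 (size 4, align 4) → ends 60
pad 4 to align 8 for e
e at 64 (size 8, align 8) → ends 72
total 72 bytes, alignment 8
— Record2 —
h at 0 (size 4, align 4) → ends 4
g at 4 (size 14, align 2) → ends 18
b at 18 (size 11, align 1) → ends 29
pad 3 to align 4 for c
c at 32 (size 16, align 4) → ends 48
e at 48 (size 8, align 8) → ends 56
d at 56 (size 8, align 8) → ends 64
total 64 bytes, alignment 8
72 − 64 = 8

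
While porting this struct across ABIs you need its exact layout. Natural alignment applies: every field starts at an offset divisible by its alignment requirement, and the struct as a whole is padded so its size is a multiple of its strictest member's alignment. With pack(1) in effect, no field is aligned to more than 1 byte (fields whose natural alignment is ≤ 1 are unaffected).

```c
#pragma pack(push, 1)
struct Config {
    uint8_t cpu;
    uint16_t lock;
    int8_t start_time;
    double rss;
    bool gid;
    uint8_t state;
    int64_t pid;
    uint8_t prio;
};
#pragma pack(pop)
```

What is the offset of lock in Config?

cpu at 0 (size 1, align 1) → ends 1
lock at 1 (size 2, align 1) → ends 3

1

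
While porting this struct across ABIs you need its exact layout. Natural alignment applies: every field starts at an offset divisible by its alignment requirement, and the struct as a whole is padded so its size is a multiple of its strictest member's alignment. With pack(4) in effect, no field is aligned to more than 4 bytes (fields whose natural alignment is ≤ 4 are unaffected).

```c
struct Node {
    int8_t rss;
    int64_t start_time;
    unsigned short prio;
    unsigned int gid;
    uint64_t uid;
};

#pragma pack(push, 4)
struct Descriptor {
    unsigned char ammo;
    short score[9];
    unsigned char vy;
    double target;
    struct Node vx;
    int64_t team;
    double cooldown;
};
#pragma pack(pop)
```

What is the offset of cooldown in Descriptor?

72

Node: 0..1  rss  (1B, 1-aligned); 1..8  -- padding (7B); 8..16  start_time  (8B, 8-aligned); 16..18  prio  (2B, 2-aligned); 18..20  -- padding (2B); 20..24  gid  (4B, 4-aligned); 24..32  uid  (8B, 8-aligned); sizeof = 32, alignof = 8
0..1  ammo  (1B, 1-aligned)
1..2  -- padding (1B)
2..20  score  (18B, 2-aligned)
20..21  vy  (1B, 1-aligned)
21..24  -- padding (3B)
24..32  target  (8B, 4-aligned)
32..64  vx  (32B, 4-aligned)
64..72  team  (8B, 4-aligned)
72..80  cooldown  (8B, 4-aligned)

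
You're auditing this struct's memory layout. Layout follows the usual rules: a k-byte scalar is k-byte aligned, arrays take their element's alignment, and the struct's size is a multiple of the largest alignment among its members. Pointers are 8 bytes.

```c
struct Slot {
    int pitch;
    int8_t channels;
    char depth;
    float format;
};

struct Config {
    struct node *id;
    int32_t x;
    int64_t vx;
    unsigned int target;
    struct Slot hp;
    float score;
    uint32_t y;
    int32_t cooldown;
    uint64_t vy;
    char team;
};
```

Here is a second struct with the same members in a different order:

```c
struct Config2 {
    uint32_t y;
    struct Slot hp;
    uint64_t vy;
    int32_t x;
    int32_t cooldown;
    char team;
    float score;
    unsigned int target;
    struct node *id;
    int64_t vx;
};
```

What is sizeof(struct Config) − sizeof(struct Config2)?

8

Slot: 0..4  pitch  (4B, 4-aligned); 4..5  channels  (1B, 1-aligned); 5..6  depth  (1B, 1-aligned); 6..8  -- padding (2B); 8..12  format  (4B, 4-aligned); sizeof = 12, alignof = 4
0..8  id  (8B, 8-aligned)
8..12  x  (4B, 4-aligned)
12..16  -- padding (4B)
16..24  vx  (8B, 8-aligned)
24..28  target  (4B, 4-aligned)
28..40  hp  (12B, 4-aligned)
40..44  score  (4B, 4-aligned)
44..48  y  (4B, 4-aligned)
48..52  cooldown  (4B, 4-aligned)
52..56  -- padding (4B)
56..64  vy  (8B, 8-aligned)
64..65  team  (1B, 1-aligned)
65..72  -- tail padding (7B)
sizeof = 72, alignof = 8
— Config2 —
0..4  y  (4B, 4-aligned)
4..16  hp  (12B, 4-aligned)
16..24  vy  (8B, 8-aligned)
24..28  x  (4B, 4-aligned)
28..32  cooldown  (4B, 4-aligned)
32..33  team  (1B, 1-aligned)
33..36  -- padding (3B)
36..40  score  (4B, 4-aligned)
40..44  target  (4B, 4-aligned)
44..48  -- padding (4B)
48..56  id  (8B, 8-aligned)
56..64  vx  (8B, 8-aligned)
sizeof = 64, alignof = 8
72 − 64 = 8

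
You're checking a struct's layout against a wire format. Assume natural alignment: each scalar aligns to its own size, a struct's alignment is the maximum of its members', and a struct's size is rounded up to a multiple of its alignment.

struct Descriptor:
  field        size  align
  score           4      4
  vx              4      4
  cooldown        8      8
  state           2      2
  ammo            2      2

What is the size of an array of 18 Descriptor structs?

432

score at 0 (size 4, align 4) → ends 4
vx at 4 (size 4, align 4) → ends 8
cooldown at 8 (size 8, align 8) → ends 16
state at 16 (size 2, align 2) → ends 18
ammo at 18 (size 2, align 2) → ends 20
tail pad 4 to reach multiple of 8
total 24 bytes, alignment 8
array of 18: 18 × 24 = 432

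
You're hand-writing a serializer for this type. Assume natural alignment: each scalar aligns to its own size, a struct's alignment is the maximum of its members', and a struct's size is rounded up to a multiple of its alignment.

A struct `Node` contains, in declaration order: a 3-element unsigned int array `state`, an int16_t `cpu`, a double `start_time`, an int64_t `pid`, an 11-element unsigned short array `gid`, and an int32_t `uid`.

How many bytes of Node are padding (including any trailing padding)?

8

state at 0 (size 12, align 4) → ends 12
cpu at 12 (size 2, align 2) → ends 14
pad 2 to align 8 for start_time
start_time at 16 (size 8, align 8) → ends 24
pid at 24 (size 8, align 8) → ends 32
gid at 32 (size 22, align 2) → ends 54
pad 2 to align 4 for uid
uid at 56 (size 4, align 4) → ends 60
tail pad 4 to reach multiple of 8
total 64 bytes, alignment 8
data bytes 56, size 64 → padding 8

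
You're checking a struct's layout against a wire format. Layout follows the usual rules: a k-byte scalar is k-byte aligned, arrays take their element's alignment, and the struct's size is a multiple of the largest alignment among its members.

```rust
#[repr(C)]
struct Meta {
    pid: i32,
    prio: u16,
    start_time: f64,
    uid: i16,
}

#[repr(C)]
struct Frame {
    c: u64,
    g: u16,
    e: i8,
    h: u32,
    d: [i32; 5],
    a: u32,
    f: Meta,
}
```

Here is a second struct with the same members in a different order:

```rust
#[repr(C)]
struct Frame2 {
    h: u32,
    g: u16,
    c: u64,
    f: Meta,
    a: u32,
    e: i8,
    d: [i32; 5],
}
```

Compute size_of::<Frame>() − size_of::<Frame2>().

Meta: pid at 0 (size 4, align 4) → ends 4; prio at 4 (size 2, align 2) → ends 6; pad 2 to align 8 for start_time; start_time at 8 (size 8, align 8) → ends 16; uid at 16 (size 2, align 2) → ends 18; tail pad 6 to reach multiple of 8; total 24 bytes, alignment 8
c at 0 (size 8, align 8) → ends 8
g at 8 (size 2, align 2) → ends 10
e at 10 (size 1, align 1) → ends 11
pad 1 to align 4 for h
h at 12 (size 4, align 4) → ends 16
d at 16 (size 20, align 4) → ends 36
a at 36 (size 4, align 4) → ends 40
f at 40 (size 24, align 8) → ends 64
total 64 bytes, alignment 8
— Frame2 —
h at 0 (size 4, align 4) → ends 4
g at 4 (size 2, align 2) → ends 6
pad 2 to align 8 for c
c at 8 (size 8, align 8) → ends 16
f at 16 (size 24, align 8) → ends 40
a at 40 (size 4, align 4) → ends 44
e at 44 (size 1, align 1) → ends 45
pad 3 to align 4 for d
d at 48 (size 20, align 4) → ends 68
tail pad 4 to reach multiple of 8
total 72 bytes, alignment 8
64 − 72 = -8

-8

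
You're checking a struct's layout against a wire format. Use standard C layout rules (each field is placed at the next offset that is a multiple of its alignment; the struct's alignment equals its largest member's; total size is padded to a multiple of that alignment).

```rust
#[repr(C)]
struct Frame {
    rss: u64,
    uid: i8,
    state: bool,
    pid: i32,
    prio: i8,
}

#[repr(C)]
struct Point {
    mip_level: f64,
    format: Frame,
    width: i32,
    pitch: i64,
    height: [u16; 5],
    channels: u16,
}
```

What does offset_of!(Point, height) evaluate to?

Frame: rss at 0 (size 8, align 8) → ends 8; uid at 8 (size 1, align 1) → ends 9; state at 9 (size 1, align 1) → ends 10; pad 2 to align 4 for pid; pid at 12 (size 4, align 4) → ends 16; prio at 16 (size 1, align 1) → ends 17; tail pad 7 to reach multiple of 8; total 24 bytes, alignment 8
mip_level at 0 (size 8, align 8) → ends 8
format at 8 (size 24, align 8) → ends 32
width at 32 (size 4, align 4) → ends 36
pad 4 to align 8 for pitch
pitch at 40 (size 8, align 8) → ends 48
height at 48 (size 10, align 2) → ends 58

48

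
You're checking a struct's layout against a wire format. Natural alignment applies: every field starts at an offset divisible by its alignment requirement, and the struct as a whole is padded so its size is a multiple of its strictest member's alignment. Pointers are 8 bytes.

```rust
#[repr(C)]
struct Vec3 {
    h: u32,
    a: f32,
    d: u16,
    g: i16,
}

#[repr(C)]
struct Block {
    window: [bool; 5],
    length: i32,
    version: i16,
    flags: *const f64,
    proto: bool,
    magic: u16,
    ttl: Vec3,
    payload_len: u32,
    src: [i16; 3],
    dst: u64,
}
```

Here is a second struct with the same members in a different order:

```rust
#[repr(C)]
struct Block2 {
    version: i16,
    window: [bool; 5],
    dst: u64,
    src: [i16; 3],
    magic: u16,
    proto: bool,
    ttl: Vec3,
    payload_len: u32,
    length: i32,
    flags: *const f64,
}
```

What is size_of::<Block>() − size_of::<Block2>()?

Vec3: @0: h [4B, align 4] → 4; @4: a [4B, align 4] → 8; @8: d [2B, align 2] → 10; @10: g [2B, align 2] → 12; size 12, align 4
@0: window [5B, align 1] → 5
+3 pad (align 4)
@8: length [4B, align 4] → 12
@12: version [2B, align 2] → 14
+2 pad (align 8)
@16: flags [8B, align 8] → 24
@24: proto [1B, align 1] → 25
+1 pad (align 2)
@26: magic [2B, align 2] → 28
@28: ttl [12B, align 4] → 40
@40: payload_len [4B, align 4] → 44
@44: src [6B, align 2] → 50
+6 pad (align 8)
@56: dst [8B, align 8] → 64
size 64, align 8
— Block2 —
@0: version [2B, align 2] → 2
@2: window [5B, align 1] → 7
+1 pad (align 8)
@8: dst [8B, align 8] → 16
@16: src [6B, align 2] → 22
@22: magic [2B, align 2] → 24
@24: proto [1B, align 1] → 25
+3 pad (align 4)
@28: ttl [12B, align 4] → 40
@40: payload_len [4B, align 4] → 44
@44: length [4B, align 4] → 48
@48: flags [8B, align 8] → 56
size 56, align 8
64 − 56 = 8

8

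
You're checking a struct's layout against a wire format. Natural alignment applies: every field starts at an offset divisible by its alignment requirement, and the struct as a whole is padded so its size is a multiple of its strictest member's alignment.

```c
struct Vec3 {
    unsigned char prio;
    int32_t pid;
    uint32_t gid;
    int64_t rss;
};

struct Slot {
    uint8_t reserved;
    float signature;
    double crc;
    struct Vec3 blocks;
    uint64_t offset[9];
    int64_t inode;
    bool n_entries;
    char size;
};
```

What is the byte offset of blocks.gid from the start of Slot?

Vec3: 0..1  prio  (1B, 1-aligned); 1..4  -- padding (3B); 4..8  pid  (4B, 4-aligned); 8..12  gid  (4B, 4-aligned); 12..16  -- padding (4B); 16..24  rss  (8B, 8-aligned); sizeof = 24, alignof = 8
0..1  reserved  (1B, 1-aligned)
1..4  -- padding (3B)
4..8  signature  (4B, 4-aligned)
8..16  crc  (8B, 8-aligned)
16..40  blocks  (24B, 8-aligned)
within Vec3: gid at 8
16 + 8 = 24

24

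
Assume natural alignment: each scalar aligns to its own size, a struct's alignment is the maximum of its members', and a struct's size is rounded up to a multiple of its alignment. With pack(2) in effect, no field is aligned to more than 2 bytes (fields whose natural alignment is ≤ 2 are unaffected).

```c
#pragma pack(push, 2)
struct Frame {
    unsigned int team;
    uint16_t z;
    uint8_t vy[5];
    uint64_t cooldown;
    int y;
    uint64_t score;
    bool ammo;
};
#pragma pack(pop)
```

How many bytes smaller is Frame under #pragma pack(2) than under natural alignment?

14

natural layout:
  team at 0 (size 4, align 4) → ends 4
  z at 4 (size 2, align 2) → ends 6
  vy at 6 (size 5, align 1) → ends 11
  pad 5 to align 8 for cooldown
  cooldown at 16 (size 8, align 8) → ends 24
  y at 24 (size 4, align 4) → ends 28
  pad 4 to align 8 for score
  score at 32 (size 8, align 8) → ends 40
  ammo at 40 (size 1, align 1) → ends 41
  tail pad 7 to reach multiple of 8
  total 48 bytes, alignment 8
packed(2) layout:
  team at 0 (size 4, align 2) → ends 4
  z at 4 (size 2, align 2) → ends 6
  vy at 6 (size 5, align 1) → ends 11
  pad 1 to align 2 for cooldown
  cooldown at 12 (size 8, align 2) → ends 20
  y at 20 (size 4, align 2) → ends 24
  score at 24 (size 8, align 2) → ends 32
  ammo at 32 (size 1, align 1) → ends 33
  tail pad 1 to reach multiple of 2
  total 34 bytes, alignment 2
48 − 34 = 14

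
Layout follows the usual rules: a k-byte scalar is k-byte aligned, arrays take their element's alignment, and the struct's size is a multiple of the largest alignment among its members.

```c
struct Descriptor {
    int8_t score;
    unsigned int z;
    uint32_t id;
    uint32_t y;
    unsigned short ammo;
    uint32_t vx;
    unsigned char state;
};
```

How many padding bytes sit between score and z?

3

score at 0 (size 1, align 1) → ends 1
pad 3 to align 4 for z
z at 4 (size 4, align 4) → ends 8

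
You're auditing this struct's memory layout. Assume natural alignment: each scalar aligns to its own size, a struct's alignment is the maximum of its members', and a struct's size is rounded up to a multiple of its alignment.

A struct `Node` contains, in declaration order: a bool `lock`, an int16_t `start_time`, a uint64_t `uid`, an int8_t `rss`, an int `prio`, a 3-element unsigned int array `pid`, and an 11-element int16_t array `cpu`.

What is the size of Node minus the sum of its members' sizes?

0..1  lock  (1B, 1-aligned)
1..2  -- padding (1B)
2..4  start_time  (2B, 2-aligned)
4..8  -- padding (4B)
8..16  uid  (8B, 8-aligned)
16..17  rss  (1B, 1-aligned)
17..20  -- padding (3B)
20..24  prio  (4B, 4-aligned)
24..36  pid  (12B, 4-aligned)
36..58  cpu  (22B, 2-aligned)
58..64  -- tail padding (6B)
sizeof = 64, alignof = 8
data bytes 50, size 64 → padding 14

14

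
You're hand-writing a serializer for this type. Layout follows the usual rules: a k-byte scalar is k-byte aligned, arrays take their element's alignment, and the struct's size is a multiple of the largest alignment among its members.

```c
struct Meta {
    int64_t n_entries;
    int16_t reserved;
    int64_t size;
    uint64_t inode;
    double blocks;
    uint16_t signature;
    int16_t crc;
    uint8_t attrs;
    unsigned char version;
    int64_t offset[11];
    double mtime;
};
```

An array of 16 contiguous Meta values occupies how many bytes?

2304

@0: n_entries [8B, align 8] → 8
@8: reserved [2B, align 2] → 10
+6 pad (align 8)
@16: size [8B, align 8] → 24
@24: inode [8B, align 8] → 32
@32: blocks [8B, align 8] → 40
@40: signature [2B, align 2] → 42
@42: crc [2B, align 2] → 44
@44: attrs [1B, align 1] → 45
@45: version [1B, align 1] → 46
+2 pad (align 8)
@48: offset [88B, align 8] → 136
@136: mtime [8B, align 8] → 144
size 144, align 8
array of 16: 16 × 144 = 2304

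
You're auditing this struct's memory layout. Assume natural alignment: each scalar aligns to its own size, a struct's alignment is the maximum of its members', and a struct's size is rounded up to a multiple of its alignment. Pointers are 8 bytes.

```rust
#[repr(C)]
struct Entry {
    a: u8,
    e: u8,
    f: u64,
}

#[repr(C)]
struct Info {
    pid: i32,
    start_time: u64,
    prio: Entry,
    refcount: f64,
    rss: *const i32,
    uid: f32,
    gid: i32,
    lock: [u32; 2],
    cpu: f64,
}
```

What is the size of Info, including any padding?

Entry: a at 0 (size 1, align 1) → ends 1; e at 1 (size 1, align 1) → ends 2; pad 6 to align 8 for f; f at 8 (size 8, align 8) → ends 16; total 16 bytes, alignment 8
pid at 0 (size 4, align 4) → ends 4
pad 4 to align 8 for start_time
start_time at 8 (size 8, align 8) → ends 16
prio at 16 (size 16, align 8) → ends 32
refcount at 32 (size 8, align 8) → ends 40
rss at 40 (size 8, align 8) → ends 48
uid at 48 (size 4, align 4) → ends 52
gid at 52 (size 4, align 4) → ends 56
lock at 56 (size 8, align 4) → ends 64
cpu at 64 (size 8, align 8) → ends 72
total 72 bytes, alignment 8

72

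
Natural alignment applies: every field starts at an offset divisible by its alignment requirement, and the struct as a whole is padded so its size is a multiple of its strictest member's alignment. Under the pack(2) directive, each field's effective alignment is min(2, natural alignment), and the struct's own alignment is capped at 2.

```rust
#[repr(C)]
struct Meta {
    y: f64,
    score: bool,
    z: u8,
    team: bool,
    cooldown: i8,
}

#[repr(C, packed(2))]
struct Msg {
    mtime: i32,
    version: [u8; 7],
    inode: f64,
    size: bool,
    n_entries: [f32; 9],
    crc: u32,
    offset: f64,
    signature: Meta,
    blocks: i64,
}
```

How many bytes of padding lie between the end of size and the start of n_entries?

Meta: y at 0 (size 8, align 8) → ends 8; score at 8 (size 1, align 1) → ends 9; z at 9 (size 1, align 1) → ends 10; team at 10 (size 1, align 1) → ends 11; cooldown at 11 (size 1, align 1) → ends 12; tail pad 4 to reach multiple of 8; total 16 bytes, alignment 8
mtime at 0 (size 4, align 2) → ends 4
version at 4 (size 7, align 1) → ends 11
pad 1 to align 2 for inode
inode at 12 (size 8, align 2) → ends 20
size at 20 (size 1, align 1) → ends 21
pad 1 to align 2 for n_entries
n_entries at 22 (size 36, align 2) → ends 58

1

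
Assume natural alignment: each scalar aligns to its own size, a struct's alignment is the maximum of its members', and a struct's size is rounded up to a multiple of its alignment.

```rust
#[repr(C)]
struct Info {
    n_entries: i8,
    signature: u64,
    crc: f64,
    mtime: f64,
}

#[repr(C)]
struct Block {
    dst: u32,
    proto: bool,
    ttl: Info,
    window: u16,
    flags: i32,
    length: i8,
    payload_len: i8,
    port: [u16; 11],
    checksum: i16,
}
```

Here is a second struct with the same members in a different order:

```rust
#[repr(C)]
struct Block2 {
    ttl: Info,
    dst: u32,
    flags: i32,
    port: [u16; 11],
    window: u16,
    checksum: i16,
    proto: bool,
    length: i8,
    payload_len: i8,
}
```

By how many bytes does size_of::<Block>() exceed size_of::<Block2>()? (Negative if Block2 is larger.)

Info: n_entries at 0 (size 1, align 1) → ends 1; pad 7 to align 8 for signature; signature at 8 (size 8, align 8) → ends 16; crc at 16 (size 8, align 8) → ends 24; mtime at 24 (size 8, align 8) → ends 32; total 32 bytes, alignment 8
dst at 0 (size 4, align 4) → ends 4
proto at 4 (size 1, align 1) → ends 5
pad 3 to align 8 for ttl
ttl at 8 (size 32, align 8) → ends 40
window at 40 (size 2, align 2) → ends 42
pad 2 to align 4 for flags
flags at 44 (size 4, align 4) → ends 48
length at 48 (size 1, align 1) → ends 49
payload_len at 49 (size 1, align 1) → ends 50
port at 50 (size 22, align 2) → ends 72
checksum at 72 (size 2, align 2) → ends 74
tail pad 6 to reach multiple of 8
total 80 bytes, alignment 8
— Block2 —
ttl at 0 (size 32, align 8) → ends 32
dst at 32 (size 4, align 4) → ends 36
flags at 36 (size 4, align 4) → ends 40
port at 40 (size 22, align 2) → ends 62
window at 62 (size 2, align 2) → ends 64
checksum at 64 (size 2, align 2) → ends 66
proto at 66 (size 1, align 1) → ends 67
length at 67 (size 1, align 1) → ends 68
payload_len at 68 (size 1, align 1) → ends 69
tail pad 3 to reach multiple of 8
total 72 bytes, alignment 8
80 − 72 = 8

8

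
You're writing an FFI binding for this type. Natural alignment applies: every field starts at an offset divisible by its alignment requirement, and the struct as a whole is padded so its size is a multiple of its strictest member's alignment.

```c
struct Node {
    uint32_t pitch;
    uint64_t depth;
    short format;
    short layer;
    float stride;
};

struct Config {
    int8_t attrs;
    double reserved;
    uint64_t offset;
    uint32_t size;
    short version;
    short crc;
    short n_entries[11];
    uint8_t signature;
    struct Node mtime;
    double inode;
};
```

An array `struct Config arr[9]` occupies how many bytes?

792

Node: @0: pitch [4B, align 4] → 4; +4 pad (align 8); @8: depth [8B, align 8] → 16; @16: format [2B, align 2] → 18; @18: layer [2B, align 2] → 20; @20: stride [4B, align 4] → 24; size 24, align 8
@0: attrs [1B, align 1] → 1
+7 pad (align 8)
@8: reserved [8B, align 8] → 16
@16: offset [8B, align 8] → 24
@24: size [4B, align 4] → 28
@28: version [2B, align 2] → 30
@30: crc [2B, align 2] → 32
@32: n_entries [22B, align 2] → 54
@54: signature [1B, align 1] → 55
+1 pad (align 8)
@56: mtime [24B, align 8] → 80
@80: inode [8B, align 8] → 88
size 88, align 8
array of 9: 9 × 88 = 792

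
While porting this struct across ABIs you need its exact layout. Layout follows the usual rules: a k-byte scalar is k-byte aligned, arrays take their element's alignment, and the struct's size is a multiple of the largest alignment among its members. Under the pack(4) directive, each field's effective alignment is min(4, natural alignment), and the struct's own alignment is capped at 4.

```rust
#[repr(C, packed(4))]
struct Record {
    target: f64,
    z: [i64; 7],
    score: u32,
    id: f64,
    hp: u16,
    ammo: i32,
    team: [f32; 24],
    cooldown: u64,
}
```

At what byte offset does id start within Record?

@0: target [8B, align 4] → 8
@8: z [56B, align 4] → 64
@64: score [4B, align 4] → 68
@68: id [8B, align 4] → 76

68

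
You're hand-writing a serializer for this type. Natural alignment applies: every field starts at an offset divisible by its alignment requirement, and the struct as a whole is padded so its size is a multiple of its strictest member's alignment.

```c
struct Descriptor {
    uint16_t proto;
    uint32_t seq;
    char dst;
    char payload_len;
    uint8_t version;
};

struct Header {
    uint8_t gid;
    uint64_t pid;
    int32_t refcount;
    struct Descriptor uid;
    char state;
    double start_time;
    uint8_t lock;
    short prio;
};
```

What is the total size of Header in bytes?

56 bytes

Descriptor: @0: proto [2B, align 2] → 2; +2 pad (align 4); @4: seq [4B, align 4] → 8; @8: dst [1B, align 1] → 9; @9: payload_len [1B, align 1] → 10; @10: version [1B, align 1] → 11; +1 tail pad (align 4); size 12, align 4
@0: gid [1B, align 1] → 1
+7 pad (align 8)
@8: pid [8B, align 8] → 16
@16: refcount [4B, align 4] → 20
@20: uid [12B, align 4] → 32
@32: state [1B, align 1] → 33
+7 pad (align 8)
@40: start_time [8B, align 8] → 48
@48: lock [1B, align 1] → 49
+1 pad (align 2)
@50: prio [2B, align 2] → 52
+4 tail pad (align 8)
size 56, align 8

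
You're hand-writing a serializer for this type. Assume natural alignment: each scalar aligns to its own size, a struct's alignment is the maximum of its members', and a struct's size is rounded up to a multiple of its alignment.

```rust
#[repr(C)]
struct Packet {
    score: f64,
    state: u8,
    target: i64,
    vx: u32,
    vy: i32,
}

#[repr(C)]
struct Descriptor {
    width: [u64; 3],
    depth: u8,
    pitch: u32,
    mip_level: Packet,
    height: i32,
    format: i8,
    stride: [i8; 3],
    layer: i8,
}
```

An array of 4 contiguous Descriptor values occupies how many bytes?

Packet: 0..8  score  (8B, 8-aligned); 8..9  state  (1B, 1-aligned); 9..16  -- padding (7B); 16..24  target  (8B, 8-aligned); 24..28  vx  (4B, 4-aligned); 28..32  vy  (4B, 4-aligned); sizeof = 32, alignof = 8
0..24  width  (24B, 8-aligned)
24..25  depth  (1B, 1-aligned)
25..28  -- padding (3B)
28..32  pitch  (4B, 4-aligned)
32..64  mip_level  (32B, 8-aligned)
64..68  height  (4B, 4-aligned)
68..69  format  (1B, 1-aligned)
69..72  stride  (3B, 1-aligned)
72..73  layer  (1B, 1-aligned)
73..80  -- tail padding (7B)
sizeof = 80, alignof = 8
array of 4: 4 × 80 = 320

320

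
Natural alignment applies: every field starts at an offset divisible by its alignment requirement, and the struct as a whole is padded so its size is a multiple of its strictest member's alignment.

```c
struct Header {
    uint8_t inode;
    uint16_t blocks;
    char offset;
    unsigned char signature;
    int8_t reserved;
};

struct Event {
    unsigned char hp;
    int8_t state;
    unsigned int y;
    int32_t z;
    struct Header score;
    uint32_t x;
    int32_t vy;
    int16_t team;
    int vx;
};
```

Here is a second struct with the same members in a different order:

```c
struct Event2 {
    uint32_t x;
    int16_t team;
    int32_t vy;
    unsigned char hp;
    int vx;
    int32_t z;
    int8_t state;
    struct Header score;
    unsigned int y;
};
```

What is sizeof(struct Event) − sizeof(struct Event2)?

Header: inode at 0 (size 1, align 1) → ends 1; pad 1 to align 2 for blocks; blocks at 2 (size 2, align 2) → ends 4; offset at 4 (size 1, align 1) → ends 5; signature at 5 (size 1, align 1) → ends 6; reserved at 6 (size 1, align 1) → ends 7; tail pad 1 to reach multiple of 2; total 8 bytes, alignment 2
hp at 0 (size 1, align 1) → ends 1
state at 1 (size 1, align 1) → ends 2
pad 2 to align 4 for y
y at 4 (size 4, align 4) → ends 8
z at 8 (size 4, align 4) → ends 12
score at 12 (size 8, align 2) → ends 20
x at 20 (size 4, align 4) → ends 24
vy at 24 (size 4, align 4) → ends 28
team at 28 (size 2, align 2) → ends 30
pad 2 to align 4 for vx
vx at 32 (size 4, align 4) → ends 36
total 36 bytes, alignment 4
— Event2 —
x at 0 (size 4, align 4) → ends 4
team at 4 (size 2, align 2) → ends 6
pad 2 to align 4 for vy
vy at 8 (size 4, align 4) → ends 12
hp at 12 (size 1, align 1) → ends 13
pad 3 to align 4 for vx
vx at 16 (size 4, align 4) → ends 20
z at 20 (size 4, align 4) → ends 24
state at 24 (size 1, align 1) → ends 25
pad 1 to align 2 for score
score at 26 (size 8, align 2) → ends 34
pad 2 to align 4 for y
y at 36 (size 4, align 4) → ends 40
total 40 bytes, alignment 4
36 − 40 = -4

-4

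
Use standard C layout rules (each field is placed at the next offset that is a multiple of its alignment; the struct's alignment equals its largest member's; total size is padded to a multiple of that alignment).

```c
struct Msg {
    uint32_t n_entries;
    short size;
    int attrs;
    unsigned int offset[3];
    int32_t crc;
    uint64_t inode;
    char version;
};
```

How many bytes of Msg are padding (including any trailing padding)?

13

@0: n_entries [4B, align 4] → 4
@4: size [2B, align 2] → 6
+2 pad (align 4)
@8: attrs [4B, align 4] → 12
@12: offset [12B, align 4] → 24
@24: crc [4B, align 4] → 28
+4 pad (align 8)
@32: inode [8B, align 8] → 40
@40: version [1B, align 1] → 41
+7 tail pad (align 8)
size 48, align 8
data bytes 35, size 48 → padding 13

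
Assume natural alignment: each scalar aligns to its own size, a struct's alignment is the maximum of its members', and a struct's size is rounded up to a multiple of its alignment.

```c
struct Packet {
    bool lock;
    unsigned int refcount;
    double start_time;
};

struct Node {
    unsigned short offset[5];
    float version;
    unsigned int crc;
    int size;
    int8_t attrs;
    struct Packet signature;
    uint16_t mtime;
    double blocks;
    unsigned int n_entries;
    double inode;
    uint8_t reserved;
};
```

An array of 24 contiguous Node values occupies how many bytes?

Packet: @0: lock [1B, align 1] → 1; +3 pad (align 4); @4: refcount [4B, align 4] → 8; @8: start_time [8B, align 8] → 16; size 16, align 8
@0: offset [10B, align 2] → 10
+2 pad (align 4)
@12: version [4B, align 4] → 16
@16: crc [4B, align 4] → 20
@20: size [4B, align 4] → 24
@24: attrs [1B, align 1] → 25
+7 pad (align 8)
@32: signature [16B, align 8] → 48
@48: mtime [2B, align 2] → 50
+6 pad (align 8)
@56: blocks [8B, align 8] → 64
@64: n_entries [4B, align 4] → 68
+4 pad (align 8)
@72: inode [8B, align 8] → 80
@80: reserved [1B, align 1] → 81
+7 tail pad (align 8)
size 88, align 8
array of 24: 24 × 88 = 2112

2112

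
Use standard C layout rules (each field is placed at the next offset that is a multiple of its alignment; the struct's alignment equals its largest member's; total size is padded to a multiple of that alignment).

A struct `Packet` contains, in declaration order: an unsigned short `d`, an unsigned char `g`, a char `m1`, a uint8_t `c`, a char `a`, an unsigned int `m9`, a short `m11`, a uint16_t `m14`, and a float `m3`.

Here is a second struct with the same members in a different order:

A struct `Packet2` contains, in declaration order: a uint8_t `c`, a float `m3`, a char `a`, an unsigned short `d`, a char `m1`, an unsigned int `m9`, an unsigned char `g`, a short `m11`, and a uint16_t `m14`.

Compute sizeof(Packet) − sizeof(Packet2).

@0: d [2B, align 2] → 2
@2: g [1B, align 1] → 3
@3: m1 [1B, align 1] → 4
@4: c [1B, align 1] → 5
@5: a [1B, align 1] → 6
+2 pad (align 4)
@8: m9 [4B, align 4] → 12
@12: m11 [2B, align 2] → 14
@14: m14 [2B, align 2] → 16
@16: m3 [4B, align 4] → 20
size 20, align 4
— Packet2 —
@0: c [1B, align 1] → 1
+3 pad (align 4)
@4: m3 [4B, align 4] → 8
@8: a [1B, align 1] → 9
+1 pad (align 2)
@10: d [2B, align 2] → 12
@12: m1 [1B, align 1] → 13
+3 pad (align 4)
@16: m9 [4B, align 4] → 20
@20: g [1B, align 1] → 21
+1 pad (align 2)
@22: m11 [2B, align 2] → 24
@24: m14 [2B, align 2] → 26
+2 tail pad (align 4)
size 28, align 4
20 − 28 = -8

-8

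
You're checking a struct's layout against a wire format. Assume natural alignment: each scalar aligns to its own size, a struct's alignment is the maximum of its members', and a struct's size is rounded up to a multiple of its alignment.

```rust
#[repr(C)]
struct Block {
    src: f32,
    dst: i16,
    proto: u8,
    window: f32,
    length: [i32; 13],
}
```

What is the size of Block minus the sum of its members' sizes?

1

@0: src [4B, align 4] → 4
@4: dst [2B, align 2] → 6
@6: proto [1B, align 1] → 7
+1 pad (align 4)
@8: window [4B, align 4] → 12
@12: length [52B, align 4] → 64
size 64, align 4
data bytes 63, size 64 → padding 1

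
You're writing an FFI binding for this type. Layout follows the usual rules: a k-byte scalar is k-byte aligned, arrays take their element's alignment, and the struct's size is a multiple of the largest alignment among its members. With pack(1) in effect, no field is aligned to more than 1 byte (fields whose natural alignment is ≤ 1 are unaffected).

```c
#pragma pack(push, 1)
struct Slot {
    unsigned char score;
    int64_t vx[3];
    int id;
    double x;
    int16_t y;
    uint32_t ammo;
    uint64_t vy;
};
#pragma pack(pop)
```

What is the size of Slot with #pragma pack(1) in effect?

51

@0: score [1B, align 1] → 1
@1: vx [24B, align 1] → 25
@25: id [4B, align 1] → 29
@29: x [8B, align 1] → 37
@37: y [2B, align 1] → 39
@39: ammo [4B, align 1] → 43
@43: vy [8B, align 1] → 51
size 51, align 1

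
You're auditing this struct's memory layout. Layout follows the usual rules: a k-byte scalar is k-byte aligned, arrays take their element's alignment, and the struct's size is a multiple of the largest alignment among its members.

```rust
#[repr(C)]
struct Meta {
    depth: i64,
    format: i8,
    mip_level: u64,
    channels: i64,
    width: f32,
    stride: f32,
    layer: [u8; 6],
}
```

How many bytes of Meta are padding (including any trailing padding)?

9

depth at 0 (size 8, align 8) → ends 8
format at 8 (size 1, align 1) → ends 9
pad 7 to align 8 for mip_level
mip_level at 16 (size 8, align 8) → ends 24
channels at 24 (size 8, align 8) → ends 32
width at 32 (size 4, align 4) → ends 36
stride at 36 (size 4, align 4) → ends 40
layer at 40 (size 6, align 1) → ends 46
tail pad 2 to reach multiple of 8
total 48 bytes, alignment 8
data bytes 39, size 48 → padding 9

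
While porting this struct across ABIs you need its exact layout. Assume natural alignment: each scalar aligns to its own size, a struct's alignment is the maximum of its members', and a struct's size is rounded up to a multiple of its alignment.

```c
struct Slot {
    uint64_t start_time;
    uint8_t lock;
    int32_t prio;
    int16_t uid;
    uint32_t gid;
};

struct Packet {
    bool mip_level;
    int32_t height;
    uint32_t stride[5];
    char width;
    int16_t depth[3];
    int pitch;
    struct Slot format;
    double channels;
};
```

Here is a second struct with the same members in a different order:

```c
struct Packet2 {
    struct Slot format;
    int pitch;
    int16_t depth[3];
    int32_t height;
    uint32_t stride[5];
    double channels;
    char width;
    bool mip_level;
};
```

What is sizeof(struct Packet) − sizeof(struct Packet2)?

-8

Slot: @0: start_time [8B, align 8] → 8; @8: lock [1B, align 1] → 9; +3 pad (align 4); @12: prio [4B, align 4] → 16; @16: uid [2B, align 2] → 18; +2 pad (align 4); @20: gid [4B, align 4] → 24; size 24, align 8
@0: mip_level [1B, align 1] → 1
+3 pad (align 4)
@4: height [4B, align 4] → 8
@8: stride [20B, align 4] → 28
@28: width [1B, align 1] → 29
+1 pad (align 2)
@30: depth [6B, align 2] → 36
@36: pitch [4B, align 4] → 40
@40: format [24B, align 8] → 64
@64: channels [8B, align 8] → 72
size 72, align 8
— Packet2 —
@0: format [24B, align 8] → 24
@24: pitch [4B, align 4] → 28
@28: depth [6B, align 2] → 34
+2 pad (align 4)
@36: height [4B, align 4] → 40
@40: stride [20B, align 4] → 60
+4 pad (align 8)
@64: channels [8B, align 8] → 72
@72: width [1B, align 1] → 73
@73: mip_level [1B, align 1] → 74
+6 tail pad (align 8)
size 80, align 8
72 − 80 = -8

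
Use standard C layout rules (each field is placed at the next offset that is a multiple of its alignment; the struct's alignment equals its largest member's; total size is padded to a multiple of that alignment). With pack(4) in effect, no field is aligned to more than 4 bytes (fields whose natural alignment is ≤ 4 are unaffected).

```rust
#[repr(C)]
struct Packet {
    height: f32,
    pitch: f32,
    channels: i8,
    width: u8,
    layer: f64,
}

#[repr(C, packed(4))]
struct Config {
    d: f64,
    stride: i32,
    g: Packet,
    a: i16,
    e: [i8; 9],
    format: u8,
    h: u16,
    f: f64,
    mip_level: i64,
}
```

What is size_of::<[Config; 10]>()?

Packet: @0: height [4B, align 4] → 4; @4: pitch [4B, align 4] → 8; @8: channels [1B, align 1] → 9; @9: width [1B, align 1] → 10; +6 pad (align 8); @16: layer [8B, align 8] → 24; size 24, align 8
@0: d [8B, align 4] → 8
@8: stride [4B, align 4] → 12
@12: g [24B, align 4] → 36
@36: a [2B, align 2] → 38
@38: e [9B, align 1] → 47
@47: format [1B, align 1] → 48
@48: h [2B, align 2] → 50
+2 pad (align 4)
@52: f [8B, align 4] → 60
@60: mip_level [8B, align 4] → 68
size 68, align 4
array of 10: 10 × 68 = 680

680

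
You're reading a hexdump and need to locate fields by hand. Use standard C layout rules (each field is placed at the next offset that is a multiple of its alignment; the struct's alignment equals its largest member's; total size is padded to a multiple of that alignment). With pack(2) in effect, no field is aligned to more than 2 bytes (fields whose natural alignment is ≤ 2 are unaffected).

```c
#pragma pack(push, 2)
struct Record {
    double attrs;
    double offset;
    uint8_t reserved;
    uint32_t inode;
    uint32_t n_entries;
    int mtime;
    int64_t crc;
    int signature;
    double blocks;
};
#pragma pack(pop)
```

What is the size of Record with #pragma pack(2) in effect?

@0: attrs [8B, align 2] → 8
@8: offset [8B, align 2] → 16
@16: reserved [1B, align 1] → 17
+1 pad (align 2)
@18: inode [4B, align 2] → 22
@22: n_entries [4B, align 2] → 26
@26: mtime [4B, align 2] → 30
@30: crc [8B, align 2] → 38
@38: signature [4B, align 2] → 42
@42: blocks [8B, align 2] → 50
size 50, align 2

50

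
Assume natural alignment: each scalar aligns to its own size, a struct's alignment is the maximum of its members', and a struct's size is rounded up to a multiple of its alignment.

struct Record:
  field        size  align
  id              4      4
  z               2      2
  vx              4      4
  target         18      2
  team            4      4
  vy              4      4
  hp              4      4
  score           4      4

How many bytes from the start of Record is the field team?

32

0..4  id  (4B, 4-aligned)
4..6  z  (2B, 2-aligned)
6..8  -- padding (2B)
8..12  vx  (4B, 4-aligned)
12..30  target  (18B, 2-aligned)
30..32  -- padding (2B)
32..36  team  (4B, 4-aligned)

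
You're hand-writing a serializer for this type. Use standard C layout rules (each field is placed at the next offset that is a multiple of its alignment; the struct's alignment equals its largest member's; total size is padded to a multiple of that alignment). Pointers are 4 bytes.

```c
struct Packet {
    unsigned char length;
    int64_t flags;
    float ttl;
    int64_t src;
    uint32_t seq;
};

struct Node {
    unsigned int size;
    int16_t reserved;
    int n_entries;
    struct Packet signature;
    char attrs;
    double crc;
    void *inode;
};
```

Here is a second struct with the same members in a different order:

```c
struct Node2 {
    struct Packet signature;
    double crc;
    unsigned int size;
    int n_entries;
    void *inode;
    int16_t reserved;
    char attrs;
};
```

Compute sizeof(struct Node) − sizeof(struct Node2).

Packet: 0..1  length  (1B, 1-aligned); 1..8  -- padding (7B); 8..16  flags  (8B, 8-aligned); 16..20  ttl  (4B, 4-aligned); 20..24  -- padding (4B); 24..32  src  (8B, 8-aligned); 32..36  seq  (4B, 4-aligned); 36..40  -- tail padding (4B); sizeof = 40, alignof = 8
0..4  size  (4B, 4-aligned)
4..6  reserved  (2B, 2-aligned)
6..8  -- padding (2B)
8..12  n_entries  (4B, 4-aligned)
12..16  -- padding (4B)
16..56  signature  (40B, 8-aligned)
56..57  attrs  (1B, 1-aligned)
57..64  -- padding (7B)
64..72  crc  (8B, 8-aligned)
72..76  inode  (4B, 4-aligned)
76..80  -- tail padding (4B)
sizeof = 80, alignof = 8
— Node2 —
0..40  signature  (40B, 8-aligned)
40..48  crc  (8B, 8-aligned)
48..52  size  (4B, 4-aligned)
52..56  n_entries  (4B, 4-aligned)
56..60  inode  (4B, 4-aligned)
60..62  reserved  (2B, 2-aligned)
62..63  attrs  (1B, 1-aligned)
63..64  -- tail padding (1B)
sizeof = 64, alignof = 8
80 − 64 = 16

16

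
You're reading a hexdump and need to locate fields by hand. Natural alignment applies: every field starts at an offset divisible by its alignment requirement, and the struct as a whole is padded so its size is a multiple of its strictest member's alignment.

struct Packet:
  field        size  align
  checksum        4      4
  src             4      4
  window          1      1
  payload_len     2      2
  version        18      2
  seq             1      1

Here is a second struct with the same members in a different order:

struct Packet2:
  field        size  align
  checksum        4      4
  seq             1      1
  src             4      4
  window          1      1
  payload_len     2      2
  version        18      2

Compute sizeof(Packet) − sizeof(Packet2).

0..4  checksum  (4B, 4-aligned)
4..8  src  (4B, 4-aligned)
8..9  window  (1B, 1-aligned)
9..10  -- padding (1B)
10..12  payload_len  (2B, 2-aligned)
12..30  version  (18B, 2-aligned)
30..31  seq  (1B, 1-aligned)
31..32  -- tail padding (1B)
sizeof = 32, alignof = 4
— Packet2 —
0..4  checksum  (4B, 4-aligned)
4..5  seq  (1B, 1-aligned)
5..8  -- padding (3B)
8..12  src  (4B, 4-aligned)
12..13  window  (1B, 1-aligned)
13..14  -- padding (1B)
14..16  payload_len  (2B, 2-aligned)
16..34  version  (18B, 2-aligned)
34..36  -- tail padding (2B)
sizeof = 36, alignof = 4
32 − 36 = -4

-4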